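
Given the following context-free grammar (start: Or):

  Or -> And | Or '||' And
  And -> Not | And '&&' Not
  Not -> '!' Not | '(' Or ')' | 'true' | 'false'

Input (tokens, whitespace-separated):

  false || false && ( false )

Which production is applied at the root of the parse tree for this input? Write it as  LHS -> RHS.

[Or [Or [And [Not false]]] || [And [And [Not false]] && [Not ( [Or [And [Not false]]] )]]]

Or -> Or '||' And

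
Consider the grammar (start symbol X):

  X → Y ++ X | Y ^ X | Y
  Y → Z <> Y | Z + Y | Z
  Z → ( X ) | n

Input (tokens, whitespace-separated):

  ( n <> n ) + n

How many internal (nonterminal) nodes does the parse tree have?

[X [Y [Z ( [X [Y [Z n] <> [Y [Z n]]]] )] + [Y [Z n]]]]

10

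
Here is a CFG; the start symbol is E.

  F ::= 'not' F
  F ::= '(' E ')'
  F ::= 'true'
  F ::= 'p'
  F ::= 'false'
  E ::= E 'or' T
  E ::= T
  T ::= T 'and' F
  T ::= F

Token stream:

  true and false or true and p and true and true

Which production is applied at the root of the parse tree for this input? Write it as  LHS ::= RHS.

[E [E [T [T [F true]] and [F false]]] or [T [T [T [T [F true]] and [F p]] and [F true]] and [F true]]]

E ::= E 'or' T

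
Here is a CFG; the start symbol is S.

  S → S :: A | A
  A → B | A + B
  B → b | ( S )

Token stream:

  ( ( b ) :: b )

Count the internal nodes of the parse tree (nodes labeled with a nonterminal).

12

[S [A [B ( [S [S [A [B ( [S [A [B b]]] )]]] :: [A [B b]]] )]]]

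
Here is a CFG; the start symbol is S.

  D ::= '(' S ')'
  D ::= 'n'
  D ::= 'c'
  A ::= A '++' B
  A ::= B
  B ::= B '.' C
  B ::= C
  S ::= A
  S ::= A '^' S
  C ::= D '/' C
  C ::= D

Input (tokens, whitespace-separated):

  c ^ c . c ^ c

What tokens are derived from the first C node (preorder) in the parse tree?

c

[S [A [B [C [D c]]]] ^ [S [A [B [B [C [D c]]] . [C [D c]]]] ^ [S [A [B [C [D c]]]]]]]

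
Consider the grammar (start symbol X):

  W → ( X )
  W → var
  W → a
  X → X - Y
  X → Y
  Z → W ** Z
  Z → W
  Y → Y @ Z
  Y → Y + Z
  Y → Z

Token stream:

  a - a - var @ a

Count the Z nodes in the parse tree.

[X [X [X [Y [Z [W a]]]] - [Y [Z [W a]]]] - [Y [Y [Z [W var]]] @ [Z [W a]]]]

4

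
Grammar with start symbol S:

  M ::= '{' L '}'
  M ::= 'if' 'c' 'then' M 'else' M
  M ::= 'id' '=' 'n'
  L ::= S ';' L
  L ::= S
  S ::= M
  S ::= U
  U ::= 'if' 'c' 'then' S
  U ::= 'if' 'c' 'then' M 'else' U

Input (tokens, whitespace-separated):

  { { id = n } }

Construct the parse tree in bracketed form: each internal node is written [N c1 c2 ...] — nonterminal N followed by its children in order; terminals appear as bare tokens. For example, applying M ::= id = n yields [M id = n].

[S [M { [L [S [M { [L [S [M id = n]]] }]]] }]]

S
M
{ L }
{ S }
{ M }
{ { L } }
{ { S } }
{ { M } }
{ { id = n } }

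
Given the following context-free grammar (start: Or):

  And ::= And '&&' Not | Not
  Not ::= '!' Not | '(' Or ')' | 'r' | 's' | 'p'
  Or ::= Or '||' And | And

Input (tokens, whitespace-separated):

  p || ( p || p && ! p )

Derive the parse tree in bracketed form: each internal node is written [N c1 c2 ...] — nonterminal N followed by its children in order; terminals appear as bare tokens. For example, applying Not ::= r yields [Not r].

Or
Or || And
And || And
Not || And
p || And
p || Not
p || ( Or )
p || ( Or || And )
p || ( And || And )
p || ( Not || And )
p || ( p || And )
p || ( p || And && Not )
p || ( p || Not && Not )
p || ( p || p && Not )
p || ( p || p && ! Not )
p || ( p || p && ! p )

[Or [Or [And [Not p]]] || [And [Not ( [Or [Or [And [Not p]]] || [And [And [Not p]] && [Not ! [Not p]]]] )]]]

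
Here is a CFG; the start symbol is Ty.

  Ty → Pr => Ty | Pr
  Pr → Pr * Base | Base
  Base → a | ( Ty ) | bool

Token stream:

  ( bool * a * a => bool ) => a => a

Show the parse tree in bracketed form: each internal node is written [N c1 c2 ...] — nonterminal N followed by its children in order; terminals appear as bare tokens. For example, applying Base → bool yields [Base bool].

[Ty [Pr [Base ( [Ty [Pr [Pr [Pr [Base bool]] * [Base a]] * [Base a]] => [Ty [Pr [Base bool]]]] )]] => [Ty [Pr [Base a]] => [Ty [Pr [Base a]]]]]

Ty
Pr => Ty
Base => Ty
( Ty ) => Ty
( Pr => Ty ) => Ty
( Pr * Base => Ty ) => Ty
( Pr * Base * Base => Ty ) => Ty
( Base * Base * Base => Ty ) => Ty
( bool * Base * Base => Ty ) => Ty
( bool * a * Base => Ty ) => Ty
( bool * a * a => Ty ) => Ty
( bool * a * a => Pr ) => Ty
( bool * a * a => Base ) => Ty
( bool * a * a => bool ) => Ty
( bool * a * a => bool ) => Pr => Ty
( bool * a * a => bool ) => Base => Ty
( bool * a * a => bool ) => a => Ty
( bool * a * a => bool ) => a => Pr
( bool * a * a => bool ) => a => Base
( bool * a * a => bool ) => a => a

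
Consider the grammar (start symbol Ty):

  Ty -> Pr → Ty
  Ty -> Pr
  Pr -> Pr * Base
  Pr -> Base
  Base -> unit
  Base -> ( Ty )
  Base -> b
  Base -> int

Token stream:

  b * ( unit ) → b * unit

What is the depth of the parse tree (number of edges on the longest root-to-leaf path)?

[Ty [Pr [Pr [Base b]] * [Base ( [Ty [Pr [Base unit]]] )]] → [Ty [Pr [Pr [Base b]] * [Base unit]]]]

6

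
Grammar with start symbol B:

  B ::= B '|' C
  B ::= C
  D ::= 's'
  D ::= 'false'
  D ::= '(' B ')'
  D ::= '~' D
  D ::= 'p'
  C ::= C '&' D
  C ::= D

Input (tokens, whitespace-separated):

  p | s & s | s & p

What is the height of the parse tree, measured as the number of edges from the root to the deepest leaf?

[B [B [B [C [D p]]] | [C [C [D s]] & [D s]]] | [C [C [D s]] & [D p]]]

5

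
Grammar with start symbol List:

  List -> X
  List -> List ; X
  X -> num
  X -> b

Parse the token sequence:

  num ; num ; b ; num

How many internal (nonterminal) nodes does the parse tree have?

[List [List [List [List [X num]] ; [X num]] ; [X b]] ; [X num]]

8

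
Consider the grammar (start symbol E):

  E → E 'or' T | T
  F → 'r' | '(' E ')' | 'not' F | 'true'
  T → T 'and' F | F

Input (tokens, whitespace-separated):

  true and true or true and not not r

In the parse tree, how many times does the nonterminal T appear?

4

[E [E [T [T [F true]] and [F true]]] or [T [T [F true]] and [F not [F not [F r]]]]]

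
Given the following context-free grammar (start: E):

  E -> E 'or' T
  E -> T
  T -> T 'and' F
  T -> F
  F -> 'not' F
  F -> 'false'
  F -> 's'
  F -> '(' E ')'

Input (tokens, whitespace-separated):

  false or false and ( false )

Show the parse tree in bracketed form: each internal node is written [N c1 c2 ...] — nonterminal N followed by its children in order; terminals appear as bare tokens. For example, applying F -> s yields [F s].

E
E or T
T or T
F or T
false or T
false or T and F
false or F and F
false or false and F
false or false and ( E )
false or false and ( T )
false or false and ( F )
false or false and ( false )

[E [E [T [F false]]] or [T [T [F false]] and [F ( [E [T [F false]]] )]]]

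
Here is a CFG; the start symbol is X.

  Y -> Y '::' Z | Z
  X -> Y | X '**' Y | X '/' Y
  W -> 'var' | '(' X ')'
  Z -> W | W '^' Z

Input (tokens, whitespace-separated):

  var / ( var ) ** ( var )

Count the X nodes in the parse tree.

[X [X [X [Y [Z [W var]]]] / [Y [Z [W ( [X [Y [Z [W var]]]] )]]]] ** [Y [Z [W ( [X [Y [Z [W var]]]] )]]]]

5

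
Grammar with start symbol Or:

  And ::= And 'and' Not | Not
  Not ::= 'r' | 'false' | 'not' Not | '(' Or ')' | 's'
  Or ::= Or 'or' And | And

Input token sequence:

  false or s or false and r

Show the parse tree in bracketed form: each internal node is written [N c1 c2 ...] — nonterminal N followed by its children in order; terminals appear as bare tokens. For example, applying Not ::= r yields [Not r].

[Or [Or [Or [And [Not false]]] or [And [Not s]]] or [And [And [Not false]] and [Not r]]]

Or
Or or And
Or or And or And
And or And or And
Not or And or And
false or And or And
false or Not or And
false or s or And
false or s or And and Not
false or s or Not and Not
false or s or false and Not
false or s or false and r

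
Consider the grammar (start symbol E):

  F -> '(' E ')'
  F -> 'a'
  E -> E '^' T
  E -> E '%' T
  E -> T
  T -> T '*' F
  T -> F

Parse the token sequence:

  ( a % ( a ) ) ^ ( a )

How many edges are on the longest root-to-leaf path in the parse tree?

10

[E [E [T [F ( [E [E [T [F a]]] % [T [F ( [E [T [F a]]] )]]] )]]] ^ [T [F ( [E [T [F a]]] )]]]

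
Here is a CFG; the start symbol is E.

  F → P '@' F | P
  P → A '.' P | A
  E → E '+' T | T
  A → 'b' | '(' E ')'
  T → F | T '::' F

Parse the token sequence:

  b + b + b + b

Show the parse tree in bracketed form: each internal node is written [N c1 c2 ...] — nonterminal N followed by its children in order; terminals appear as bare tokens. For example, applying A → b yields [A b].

[E [E [E [E [T [F [P [A b]]]]] + [T [F [P [A b]]]]] + [T [F [P [A b]]]]] + [T [F [P [A b]]]]]

E
E + T
E + T + T
E + T + T + T
T + T + T + T
F + T + T + T
P + T + T + T
A + T + T + T
b + T + T + T
b + F + T + T
b + P + T + T
b + A + T + T
b + b + T + T
b + b + F + T
b + b + P + T
b + b + A + T
b + b + b + T
b + b + b + F
b + b + b + P
b + b + b + A
b + b + b + b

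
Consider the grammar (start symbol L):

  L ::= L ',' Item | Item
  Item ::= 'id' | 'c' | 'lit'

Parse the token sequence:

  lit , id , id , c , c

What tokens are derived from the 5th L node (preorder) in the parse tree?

[L [L [L [L [L [Item lit]] , [Item id]] , [Item id]] , [Item c]] , [Item c]]

lit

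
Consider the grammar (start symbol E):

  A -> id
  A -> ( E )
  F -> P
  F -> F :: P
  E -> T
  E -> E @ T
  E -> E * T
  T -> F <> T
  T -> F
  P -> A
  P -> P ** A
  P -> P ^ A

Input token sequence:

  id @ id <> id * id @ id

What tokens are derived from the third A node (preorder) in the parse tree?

[E [E [E [E [T [F [P [A id]]]]] @ [T [F [P [A id]]] <> [T [F [P [A id]]]]]] * [T [F [P [A id]]]]] @ [T [F [P [A id]]]]]

id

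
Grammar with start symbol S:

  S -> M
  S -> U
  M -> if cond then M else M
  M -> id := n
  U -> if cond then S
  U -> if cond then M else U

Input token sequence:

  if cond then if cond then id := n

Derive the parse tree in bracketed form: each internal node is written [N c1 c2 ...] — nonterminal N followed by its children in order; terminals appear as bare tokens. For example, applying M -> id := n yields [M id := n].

S
U
if cond then S
if cond then U
if cond then if cond then S
if cond then if cond then M
if cond then if cond then id := n

[S [U if cond then [S [U if cond then [S [M id := n]]]]]]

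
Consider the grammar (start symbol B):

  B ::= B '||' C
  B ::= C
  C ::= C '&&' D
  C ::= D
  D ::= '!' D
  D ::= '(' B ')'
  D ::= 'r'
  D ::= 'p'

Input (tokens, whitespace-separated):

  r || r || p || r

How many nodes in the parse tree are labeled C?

[B [B [B [B [C [D r]]] || [C [D r]]] || [C [D p]]] || [C [D r]]]

4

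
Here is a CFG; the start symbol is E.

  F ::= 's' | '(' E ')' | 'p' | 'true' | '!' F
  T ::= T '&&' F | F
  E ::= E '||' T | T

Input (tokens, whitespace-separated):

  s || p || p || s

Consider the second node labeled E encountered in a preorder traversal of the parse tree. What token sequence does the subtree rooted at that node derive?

[E [E [E [E [T [F s]]] || [T [F p]]] || [T [F p]]] || [T [F s]]]

s || p || p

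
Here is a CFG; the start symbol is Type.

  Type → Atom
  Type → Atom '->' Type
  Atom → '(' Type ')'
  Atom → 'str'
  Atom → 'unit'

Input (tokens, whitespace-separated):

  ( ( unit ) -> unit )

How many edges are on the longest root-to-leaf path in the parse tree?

6

[Type [Atom ( [Type [Atom ( [Type [Atom unit]] )] -> [Type [Atom unit]]] )]]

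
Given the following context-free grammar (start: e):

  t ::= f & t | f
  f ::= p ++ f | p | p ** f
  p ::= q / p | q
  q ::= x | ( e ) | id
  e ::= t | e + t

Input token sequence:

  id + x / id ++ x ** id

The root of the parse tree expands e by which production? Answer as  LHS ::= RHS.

e ::= e + t

[e [e [t [f [p [q id]]]]] + [t [f [p [q x] / [p [q id]]] ++ [f [p [q x]] ** [f [p [q id]]]]]]]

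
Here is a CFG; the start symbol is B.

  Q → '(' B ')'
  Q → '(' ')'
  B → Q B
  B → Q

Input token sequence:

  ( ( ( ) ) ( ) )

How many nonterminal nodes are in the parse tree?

[B [Q ( [B [Q ( [B [Q ( )]] )] [B [Q ( )]]] )]]

8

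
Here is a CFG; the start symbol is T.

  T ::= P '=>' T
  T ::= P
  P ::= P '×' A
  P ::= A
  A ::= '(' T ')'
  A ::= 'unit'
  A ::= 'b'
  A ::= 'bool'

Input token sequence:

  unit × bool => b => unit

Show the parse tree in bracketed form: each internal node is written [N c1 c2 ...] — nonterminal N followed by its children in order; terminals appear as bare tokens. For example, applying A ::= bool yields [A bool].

[T [P [P [A unit]] × [A bool]] => [T [P [A b]] => [T [P [A unit]]]]]

T
P => T
P × A => T
A × A => T
unit × A => T
unit × bool => T
unit × bool => P => T
unit × bool => A => T
unit × bool => b => T
unit × bool => b => P
unit × bool => b => A
unit × bool => b => unit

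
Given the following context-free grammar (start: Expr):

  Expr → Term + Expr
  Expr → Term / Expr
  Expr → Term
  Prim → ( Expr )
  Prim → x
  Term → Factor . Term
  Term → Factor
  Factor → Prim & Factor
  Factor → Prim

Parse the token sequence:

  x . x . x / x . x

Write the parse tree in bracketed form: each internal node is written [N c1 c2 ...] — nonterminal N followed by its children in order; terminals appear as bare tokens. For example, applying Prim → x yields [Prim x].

Expr
Term / Expr
Factor . Term / Expr
Prim . Term / Expr
x . Term / Expr
x . Factor . Term / Expr
x . Prim . Term / Expr
x . x . Term / Expr
x . x . Factor / Expr
x . x . Prim / Expr
x . x . x / Expr
x . x . x / Term
x . x . x / Factor . Term
x . x . x / Prim . Term
x . x . x / x . Term
x . x . x / x . Factor
x . x . x / x . Prim
x . x . x / x . x

[Expr [Term [Factor [Prim x]] . [Term [Factor [Prim x]] . [Term [Factor [Prim x]]]]] / [Expr [Term [Factor [Prim x]] . [Term [Factor [Prim x]]]]]]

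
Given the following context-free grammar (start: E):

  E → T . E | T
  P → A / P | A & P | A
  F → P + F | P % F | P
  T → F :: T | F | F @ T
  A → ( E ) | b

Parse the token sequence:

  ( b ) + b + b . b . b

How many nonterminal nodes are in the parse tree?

26

[E [T [F [P [A ( [E [T [F [P [A b]]]]] )]] + [F [P [A b]] + [F [P [A b]]]]]] . [E [T [F [P [A b]]]] . [E [T [F [P [A b]]]]]]]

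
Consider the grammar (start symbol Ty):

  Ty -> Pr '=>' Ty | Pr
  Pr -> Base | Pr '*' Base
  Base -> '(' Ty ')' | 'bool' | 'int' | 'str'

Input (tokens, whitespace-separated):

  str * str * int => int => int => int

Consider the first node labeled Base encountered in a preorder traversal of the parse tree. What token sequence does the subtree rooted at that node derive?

str

[Ty [Pr [Pr [Pr [Base str]] * [Base str]] * [Base int]] => [Ty [Pr [Base int]] => [Ty [Pr [Base int]] => [Ty [Pr [Base int]]]]]]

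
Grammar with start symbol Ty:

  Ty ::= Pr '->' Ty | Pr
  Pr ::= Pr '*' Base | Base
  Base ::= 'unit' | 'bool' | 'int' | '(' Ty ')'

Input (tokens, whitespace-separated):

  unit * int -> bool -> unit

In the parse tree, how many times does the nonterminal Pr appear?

[Ty [Pr [Pr [Base unit]] * [Base int]] -> [Ty [Pr [Base bool]] -> [Ty [Pr [Base unit]]]]]

4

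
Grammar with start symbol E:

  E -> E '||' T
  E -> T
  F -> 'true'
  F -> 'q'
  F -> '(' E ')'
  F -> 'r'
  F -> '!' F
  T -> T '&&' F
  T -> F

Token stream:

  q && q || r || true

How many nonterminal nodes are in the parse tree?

[E [E [E [T [T [F q]] && [F q]]] || [T [F r]]] || [T [F true]]]

11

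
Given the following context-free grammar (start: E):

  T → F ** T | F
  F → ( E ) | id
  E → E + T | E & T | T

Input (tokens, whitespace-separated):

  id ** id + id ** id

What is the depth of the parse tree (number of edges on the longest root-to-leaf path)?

5

[E [E [T [F id] ** [T [F id]]]] + [T [F id] ** [T [F id]]]]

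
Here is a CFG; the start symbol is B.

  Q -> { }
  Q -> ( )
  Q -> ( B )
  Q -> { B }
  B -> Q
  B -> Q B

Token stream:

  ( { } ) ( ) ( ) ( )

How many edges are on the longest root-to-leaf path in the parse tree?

[B [Q ( [B [Q { }]] )] [B [Q ( )] [B [Q ( )] [B [Q ( )]]]]]

5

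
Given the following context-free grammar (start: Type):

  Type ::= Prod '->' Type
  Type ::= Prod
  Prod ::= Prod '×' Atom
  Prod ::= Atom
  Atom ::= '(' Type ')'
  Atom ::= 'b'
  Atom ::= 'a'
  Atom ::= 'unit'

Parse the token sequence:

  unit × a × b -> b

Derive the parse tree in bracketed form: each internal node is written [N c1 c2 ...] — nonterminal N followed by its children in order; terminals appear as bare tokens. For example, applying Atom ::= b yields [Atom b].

[Type [Prod [Prod [Prod [Atom unit]] × [Atom a]] × [Atom b]] -> [Type [Prod [Atom b]]]]

Type
Prod -> Type
Prod × Atom -> Type
Prod × Atom × Atom -> Type
Atom × Atom × Atom -> Type
unit × Atom × Atom -> Type
unit × a × Atom -> Type
unit × a × b -> Type
unit × a × b -> Prod
unit × a × b -> Atom
unit × a × b -> b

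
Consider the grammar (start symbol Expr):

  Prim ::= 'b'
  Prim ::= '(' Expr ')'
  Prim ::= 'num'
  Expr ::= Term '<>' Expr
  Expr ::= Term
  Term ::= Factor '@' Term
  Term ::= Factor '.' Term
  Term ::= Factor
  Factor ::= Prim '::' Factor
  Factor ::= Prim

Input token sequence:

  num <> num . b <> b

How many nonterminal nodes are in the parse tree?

[Expr [Term [Factor [Prim num]]] <> [Expr [Term [Factor [Prim num]] . [Term [Factor [Prim b]]]] <> [Expr [Term [Factor [Prim b]]]]]]

15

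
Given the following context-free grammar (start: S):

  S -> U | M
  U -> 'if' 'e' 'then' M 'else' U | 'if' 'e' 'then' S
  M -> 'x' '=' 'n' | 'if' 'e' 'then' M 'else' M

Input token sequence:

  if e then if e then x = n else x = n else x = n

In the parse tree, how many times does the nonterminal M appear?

[S [M if e then [M if e then [M x = n] else [M x = n]] else [M x = n]]]

5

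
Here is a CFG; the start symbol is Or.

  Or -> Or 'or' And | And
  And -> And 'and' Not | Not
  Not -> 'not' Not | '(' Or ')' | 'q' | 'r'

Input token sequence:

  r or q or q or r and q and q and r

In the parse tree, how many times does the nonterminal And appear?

[Or [Or [Or [Or [And [Not r]]] or [And [Not q]]] or [And [Not q]]] or [And [And [And [And [Not r]] and [Not q]] and [Not q]] and [Not r]]]

7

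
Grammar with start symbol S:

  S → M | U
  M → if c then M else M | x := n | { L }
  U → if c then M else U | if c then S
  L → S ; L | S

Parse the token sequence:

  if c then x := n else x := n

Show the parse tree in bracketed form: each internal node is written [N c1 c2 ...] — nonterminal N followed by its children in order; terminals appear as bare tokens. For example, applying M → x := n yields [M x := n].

[S [M if c then [M x := n] else [M x := n]]]

S
M
if c then M else M
if c then x := n else M
if c then x := n else x := n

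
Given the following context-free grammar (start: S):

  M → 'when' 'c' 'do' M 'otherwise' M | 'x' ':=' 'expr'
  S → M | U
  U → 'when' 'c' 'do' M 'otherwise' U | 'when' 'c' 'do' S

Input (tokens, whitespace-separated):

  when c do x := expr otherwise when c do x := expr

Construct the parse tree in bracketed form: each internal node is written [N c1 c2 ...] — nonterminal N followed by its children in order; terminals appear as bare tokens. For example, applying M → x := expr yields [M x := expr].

[S [U when c do [M x := expr] otherwise [U when c do [S [M x := expr]]]]]

S
U
when c do M otherwise U
when c do x := expr otherwise U
when c do x := expr otherwise when c do S
when c do x := expr otherwise when c do M
when c do x := expr otherwise when c do x := expr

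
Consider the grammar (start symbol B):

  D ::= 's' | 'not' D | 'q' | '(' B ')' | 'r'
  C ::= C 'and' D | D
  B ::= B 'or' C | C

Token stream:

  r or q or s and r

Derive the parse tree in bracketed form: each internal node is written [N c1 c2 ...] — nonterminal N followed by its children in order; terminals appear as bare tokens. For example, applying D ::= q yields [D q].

B
B or C
B or C or C
C or C or C
D or C or C
r or C or C
r or D or C
r or q or C
r or q or C and D
r or q or D and D
r or q or s and D
r or q or s and r

[B [B [B [C [D r]]] or [C [D q]]] or [C [C [D s]] and [D r]]]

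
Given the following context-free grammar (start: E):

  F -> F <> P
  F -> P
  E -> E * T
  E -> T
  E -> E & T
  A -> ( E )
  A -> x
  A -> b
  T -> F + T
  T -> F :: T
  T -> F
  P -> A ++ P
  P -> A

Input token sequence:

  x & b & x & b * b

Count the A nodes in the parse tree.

5

[E [E [E [E [E [T [F [P [A x]]]]] & [T [F [P [A b]]]]] & [T [F [P [A x]]]]] & [T [F [P [A b]]]]] * [T [F [P [A b]]]]]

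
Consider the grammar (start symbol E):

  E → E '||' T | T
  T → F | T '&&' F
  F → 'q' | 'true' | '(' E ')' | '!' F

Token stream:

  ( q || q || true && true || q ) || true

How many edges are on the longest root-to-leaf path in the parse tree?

[E [E [T [F ( [E [E [E [E [T [F q]]] || [T [F q]]] || [T [T [F true]] && [F true]]] || [T [F q]]] )]]] || [T [F true]]]

10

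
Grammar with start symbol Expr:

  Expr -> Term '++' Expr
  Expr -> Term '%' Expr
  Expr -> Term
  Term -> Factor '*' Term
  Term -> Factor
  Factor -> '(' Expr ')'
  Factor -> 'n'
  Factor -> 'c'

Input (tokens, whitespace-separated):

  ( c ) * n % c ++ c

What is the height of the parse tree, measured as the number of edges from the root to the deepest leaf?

6

[Expr [Term [Factor ( [Expr [Term [Factor c]]] )] * [Term [Factor n]]] % [Expr [Term [Factor c]] ++ [Expr [Term [Factor c]]]]]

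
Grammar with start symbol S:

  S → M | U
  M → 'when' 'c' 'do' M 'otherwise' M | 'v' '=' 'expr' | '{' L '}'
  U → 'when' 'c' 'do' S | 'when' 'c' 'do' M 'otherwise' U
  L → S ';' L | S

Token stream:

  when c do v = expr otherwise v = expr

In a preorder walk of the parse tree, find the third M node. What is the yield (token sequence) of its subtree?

v = expr

[S [M when c do [M v = expr] otherwise [M v = expr]]]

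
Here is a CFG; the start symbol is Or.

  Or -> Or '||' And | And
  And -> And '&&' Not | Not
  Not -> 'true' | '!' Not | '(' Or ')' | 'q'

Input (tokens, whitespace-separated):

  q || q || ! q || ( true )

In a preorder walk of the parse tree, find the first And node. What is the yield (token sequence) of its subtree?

q

[Or [Or [Or [Or [And [Not q]]] || [And [Not q]]] || [And [Not ! [Not q]]]] || [And [Not ( [Or [And [Not true]]] )]]]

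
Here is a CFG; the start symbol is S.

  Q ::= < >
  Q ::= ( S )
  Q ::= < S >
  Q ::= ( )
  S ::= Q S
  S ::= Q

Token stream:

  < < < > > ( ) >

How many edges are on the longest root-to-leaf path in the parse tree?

[S [Q < [S [Q < [S [Q < >]] >] [S [Q ( )]]] >]]

6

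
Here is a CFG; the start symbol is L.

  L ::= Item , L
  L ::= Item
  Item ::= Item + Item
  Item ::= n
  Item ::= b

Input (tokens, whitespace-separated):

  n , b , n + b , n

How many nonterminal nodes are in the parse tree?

10

[L [Item n] , [L [Item b] , [L [Item [Item n] + [Item b]] , [L [Item n]]]]]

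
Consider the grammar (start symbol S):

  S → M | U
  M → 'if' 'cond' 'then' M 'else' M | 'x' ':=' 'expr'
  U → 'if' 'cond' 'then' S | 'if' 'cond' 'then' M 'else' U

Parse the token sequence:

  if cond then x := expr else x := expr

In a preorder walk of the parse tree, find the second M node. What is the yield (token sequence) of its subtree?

x := expr

[S [M if cond then [M x := expr] else [M x := expr]]]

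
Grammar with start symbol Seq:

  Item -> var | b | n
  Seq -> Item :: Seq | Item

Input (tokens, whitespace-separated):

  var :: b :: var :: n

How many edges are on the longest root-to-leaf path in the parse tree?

[Seq [Item var] :: [Seq [Item b] :: [Seq [Item var] :: [Seq [Item n]]]]]

5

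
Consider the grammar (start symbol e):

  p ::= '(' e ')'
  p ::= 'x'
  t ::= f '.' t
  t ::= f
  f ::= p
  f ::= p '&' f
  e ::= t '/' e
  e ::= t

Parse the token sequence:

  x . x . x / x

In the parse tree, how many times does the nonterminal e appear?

2

[e [t [f [p x]] . [t [f [p x]] . [t [f [p x]]]]] / [e [t [f [p x]]]]]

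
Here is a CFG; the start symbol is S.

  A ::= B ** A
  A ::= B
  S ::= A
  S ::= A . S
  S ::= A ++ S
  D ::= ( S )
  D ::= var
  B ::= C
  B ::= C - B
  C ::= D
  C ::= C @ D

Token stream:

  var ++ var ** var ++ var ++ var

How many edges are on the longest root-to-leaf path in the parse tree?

8

[S [A [B [C [D var]]]] ++ [S [A [B [C [D var]]] ** [A [B [C [D var]]]]] ++ [S [A [B [C [D var]]]] ++ [S [A [B [C [D var]]]]]]]]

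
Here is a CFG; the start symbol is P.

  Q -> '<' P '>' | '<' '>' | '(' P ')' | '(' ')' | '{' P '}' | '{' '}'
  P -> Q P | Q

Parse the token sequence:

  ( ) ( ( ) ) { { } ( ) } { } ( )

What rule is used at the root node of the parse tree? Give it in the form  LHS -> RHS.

[P [Q ( )] [P [Q ( [P [Q ( )]] )] [P [Q { [P [Q { }] [P [Q ( )]]] }] [P [Q { }] [P [Q ( )]]]]]]

P -> Q P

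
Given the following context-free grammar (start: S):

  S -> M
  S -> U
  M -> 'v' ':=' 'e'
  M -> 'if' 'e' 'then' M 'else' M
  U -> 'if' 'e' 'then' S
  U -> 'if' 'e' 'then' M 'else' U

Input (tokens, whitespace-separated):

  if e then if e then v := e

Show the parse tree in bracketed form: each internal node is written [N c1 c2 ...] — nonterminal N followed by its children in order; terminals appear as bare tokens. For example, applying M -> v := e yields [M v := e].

[S [U if e then [S [U if e then [S [M v := e]]]]]]

S
U
if e then S
if e then U
if e then if e then S
if e then if e then M
if e then if e then v := e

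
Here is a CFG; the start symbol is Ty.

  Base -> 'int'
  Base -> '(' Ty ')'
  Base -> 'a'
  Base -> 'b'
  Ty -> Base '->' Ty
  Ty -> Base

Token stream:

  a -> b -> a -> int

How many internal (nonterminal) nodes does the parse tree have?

[Ty [Base a] -> [Ty [Base b] -> [Ty [Base a] -> [Ty [Base int]]]]]

8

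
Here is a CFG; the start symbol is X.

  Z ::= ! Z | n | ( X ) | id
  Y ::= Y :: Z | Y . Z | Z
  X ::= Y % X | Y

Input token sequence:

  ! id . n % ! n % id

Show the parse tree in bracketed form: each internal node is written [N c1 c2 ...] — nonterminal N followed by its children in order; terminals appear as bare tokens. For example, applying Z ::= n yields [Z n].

[X [Y [Y [Z ! [Z id]]] . [Z n]] % [X [Y [Z ! [Z n]]] % [X [Y [Z id]]]]]

X
Y % X
Y . Z % X
Z . Z % X
! Z . Z % X
! id . Z % X
! id . n % X
! id . n % Y % X
! id . n % Z % X
! id . n % ! Z % X
! id . n % ! n % X
! id . n % ! n % Y
! id . n % ! n % Z
! id . n % ! n % id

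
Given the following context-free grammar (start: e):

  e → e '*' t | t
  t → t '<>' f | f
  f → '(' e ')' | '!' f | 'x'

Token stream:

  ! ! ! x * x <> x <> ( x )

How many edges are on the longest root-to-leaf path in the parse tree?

7

[e [e [t [f ! [f ! [f ! [f x]]]]]] * [t [t [t [f x]] <> [f x]] <> [f ( [e [t [f x]]] )]]]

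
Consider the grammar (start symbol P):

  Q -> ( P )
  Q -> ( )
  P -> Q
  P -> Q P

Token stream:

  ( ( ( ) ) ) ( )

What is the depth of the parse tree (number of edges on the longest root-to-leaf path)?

6

[P [Q ( [P [Q ( [P [Q ( )]] )]] )] [P [Q ( )]]]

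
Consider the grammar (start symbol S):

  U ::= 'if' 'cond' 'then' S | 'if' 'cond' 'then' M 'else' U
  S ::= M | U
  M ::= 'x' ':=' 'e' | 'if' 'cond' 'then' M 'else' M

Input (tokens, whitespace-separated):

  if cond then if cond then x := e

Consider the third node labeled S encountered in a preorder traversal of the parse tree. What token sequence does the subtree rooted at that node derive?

x := e

[S [U if cond then [S [U if cond then [S [M x := e]]]]]]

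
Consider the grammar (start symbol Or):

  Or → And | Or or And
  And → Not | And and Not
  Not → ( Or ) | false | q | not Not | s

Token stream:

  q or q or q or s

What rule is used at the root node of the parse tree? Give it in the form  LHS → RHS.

[Or [Or [Or [Or [And [Not q]]] or [And [Not q]]] or [And [Not q]]] or [And [Not s]]]

Or → Or or And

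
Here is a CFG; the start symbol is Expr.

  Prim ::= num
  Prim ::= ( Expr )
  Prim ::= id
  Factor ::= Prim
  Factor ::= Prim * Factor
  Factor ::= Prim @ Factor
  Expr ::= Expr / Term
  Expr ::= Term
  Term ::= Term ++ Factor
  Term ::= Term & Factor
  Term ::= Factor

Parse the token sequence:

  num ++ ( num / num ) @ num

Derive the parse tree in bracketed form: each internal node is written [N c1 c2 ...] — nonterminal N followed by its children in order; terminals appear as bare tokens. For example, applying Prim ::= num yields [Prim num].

[Expr [Term [Term [Factor [Prim num]]] ++ [Factor [Prim ( [Expr [Expr [Term [Factor [Prim num]]]] / [Term [Factor [Prim num]]]] )] @ [Factor [Prim num]]]]]

Expr
Term
Term ++ Factor
Factor ++ Factor
Prim ++ Factor
num ++ Factor
num ++ Prim @ Factor
num ++ ( Expr ) @ Factor
num ++ ( Expr / Term ) @ Factor
num ++ ( Term / Term ) @ Factor
num ++ ( Factor / Term ) @ Factor
num ++ ( Prim / Term ) @ Factor
num ++ ( num / Term ) @ Factor
num ++ ( num / Factor ) @ Factor
num ++ ( num / Prim ) @ Factor
num ++ ( num / num ) @ Factor
num ++ ( num / num ) @ Prim
num ++ ( num / num ) @ num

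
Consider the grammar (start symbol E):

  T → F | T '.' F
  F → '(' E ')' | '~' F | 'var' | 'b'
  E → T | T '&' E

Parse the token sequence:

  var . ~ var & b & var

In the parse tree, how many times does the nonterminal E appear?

3

[E [T [T [F var]] . [F ~ [F var]]] & [E [T [F b]] & [E [T [F var]]]]]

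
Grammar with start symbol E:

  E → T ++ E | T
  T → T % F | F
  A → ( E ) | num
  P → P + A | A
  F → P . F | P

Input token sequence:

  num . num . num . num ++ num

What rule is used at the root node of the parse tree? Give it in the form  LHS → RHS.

E → T ++ E

[E [T [F [P [A num]] . [F [P [A num]] . [F [P [A num]] . [F [P [A num]]]]]]] ++ [E [T [F [P [A num]]]]]]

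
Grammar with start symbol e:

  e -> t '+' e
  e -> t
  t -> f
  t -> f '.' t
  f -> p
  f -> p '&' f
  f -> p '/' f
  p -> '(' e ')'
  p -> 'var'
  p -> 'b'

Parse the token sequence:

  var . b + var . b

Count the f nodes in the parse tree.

4

[e [t [f [p var]] . [t [f [p b]]]] + [e [t [f [p var]] . [t [f [p b]]]]]]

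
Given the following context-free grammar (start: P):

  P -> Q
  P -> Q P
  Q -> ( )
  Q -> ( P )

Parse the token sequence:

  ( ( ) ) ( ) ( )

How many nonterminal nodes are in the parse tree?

[P [Q ( [P [Q ( )]] )] [P [Q ( )] [P [Q ( )]]]]

8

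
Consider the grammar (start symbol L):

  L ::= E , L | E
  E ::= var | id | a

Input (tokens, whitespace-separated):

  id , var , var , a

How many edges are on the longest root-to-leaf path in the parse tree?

[L [E id] , [L [E var] , [L [E var] , [L [E a]]]]]

5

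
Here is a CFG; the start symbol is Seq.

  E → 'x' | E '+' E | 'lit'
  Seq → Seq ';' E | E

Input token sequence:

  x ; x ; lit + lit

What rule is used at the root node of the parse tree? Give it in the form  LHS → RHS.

[Seq [Seq [Seq [E x]] ; [E x]] ; [E [E lit] + [E lit]]]

Seq → Seq ';' E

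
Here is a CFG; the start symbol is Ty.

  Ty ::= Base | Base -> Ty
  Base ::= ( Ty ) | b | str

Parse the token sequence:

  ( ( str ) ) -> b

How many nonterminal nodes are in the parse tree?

8

[Ty [Base ( [Ty [Base ( [Ty [Base str]] )]] )] -> [Ty [Base b]]]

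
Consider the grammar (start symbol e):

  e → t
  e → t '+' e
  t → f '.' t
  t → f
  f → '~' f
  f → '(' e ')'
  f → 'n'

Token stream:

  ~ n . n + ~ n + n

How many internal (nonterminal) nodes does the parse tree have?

13

[e [t [f ~ [f n]] . [t [f n]]] + [e [t [f ~ [f n]]] + [e [t [f n]]]]]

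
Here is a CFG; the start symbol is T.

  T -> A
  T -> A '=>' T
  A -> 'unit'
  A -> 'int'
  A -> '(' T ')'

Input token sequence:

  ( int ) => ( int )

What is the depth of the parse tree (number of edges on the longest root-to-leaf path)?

5

[T [A ( [T [A int]] )] => [T [A ( [T [A int]] )]]]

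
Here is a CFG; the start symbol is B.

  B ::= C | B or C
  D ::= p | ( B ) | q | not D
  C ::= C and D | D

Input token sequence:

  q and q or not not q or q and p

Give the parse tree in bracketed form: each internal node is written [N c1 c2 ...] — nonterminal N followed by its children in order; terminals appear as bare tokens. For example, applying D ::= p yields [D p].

[B [B [B [C [C [D q]] and [D q]]] or [C [D not [D not [D q]]]]] or [C [C [D q]] and [D p]]]

B
B or C
B or C or C
C or C or C
C and D or C or C
D and D or C or C
q and D or C or C
q and q or C or C
q and q or D or C
q and q or not D or C
q and q or not not D or C
q and q or not not q or C
q and q or not not q or C and D
q and q or not not q or D and D
q and q or not not q or q and D
q and q or not not q or q and p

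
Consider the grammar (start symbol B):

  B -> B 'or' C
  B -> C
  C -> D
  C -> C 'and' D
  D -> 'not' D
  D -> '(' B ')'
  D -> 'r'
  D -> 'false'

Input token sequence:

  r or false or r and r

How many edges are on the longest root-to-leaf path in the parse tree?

[B [B [B [C [D r]]] or [C [D false]]] or [C [C [D r]] and [D r]]]

5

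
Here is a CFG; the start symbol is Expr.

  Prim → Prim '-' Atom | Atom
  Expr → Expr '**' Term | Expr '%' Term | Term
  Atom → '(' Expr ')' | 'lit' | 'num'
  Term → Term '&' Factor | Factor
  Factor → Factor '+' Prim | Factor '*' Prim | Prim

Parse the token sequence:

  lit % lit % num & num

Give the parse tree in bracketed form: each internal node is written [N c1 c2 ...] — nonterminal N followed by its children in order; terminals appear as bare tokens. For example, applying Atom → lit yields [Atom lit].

Expr
Expr % Term
Expr % Term % Term
Term % Term % Term
Factor % Term % Term
Prim % Term % Term
Atom % Term % Term
lit % Term % Term
lit % Factor % Term
lit % Prim % Term
lit % Atom % Term
lit % lit % Term
lit % lit % Term & Factor
lit % lit % Factor & Factor
lit % lit % Prim & Factor
lit % lit % Atom & Factor
lit % lit % num & Factor
lit % lit % num & Prim
lit % lit % num & Atom
lit % lit % num & num

[Expr [Expr [Expr [Term [Factor [Prim [Atom lit]]]]] % [Term [Factor [Prim [Atom lit]]]]] % [Term [Term [Factor [Prim [Atom num]]]] & [Factor [Prim [Atom num]]]]]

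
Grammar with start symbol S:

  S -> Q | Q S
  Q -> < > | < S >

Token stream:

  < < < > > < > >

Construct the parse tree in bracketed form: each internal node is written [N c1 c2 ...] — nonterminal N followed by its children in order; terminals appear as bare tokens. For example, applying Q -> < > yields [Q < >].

[S [Q < [S [Q < [S [Q < >]] >] [S [Q < >]]] >]]

S
Q
< S >
< Q S >
< < S > S >
< < Q > S >
< < < > > S >
< < < > > Q >
< < < > > < > >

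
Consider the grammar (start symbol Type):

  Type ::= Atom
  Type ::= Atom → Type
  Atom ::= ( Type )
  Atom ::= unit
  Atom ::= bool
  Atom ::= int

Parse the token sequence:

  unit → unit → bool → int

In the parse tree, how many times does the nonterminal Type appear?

[Type [Atom unit] → [Type [Atom unit] → [Type [Atom bool] → [Type [Atom int]]]]]

4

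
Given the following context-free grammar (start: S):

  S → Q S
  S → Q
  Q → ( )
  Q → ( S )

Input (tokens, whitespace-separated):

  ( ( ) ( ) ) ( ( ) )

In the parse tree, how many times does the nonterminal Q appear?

[S [Q ( [S [Q ( )] [S [Q ( )]]] )] [S [Q ( [S [Q ( )]] )]]]

5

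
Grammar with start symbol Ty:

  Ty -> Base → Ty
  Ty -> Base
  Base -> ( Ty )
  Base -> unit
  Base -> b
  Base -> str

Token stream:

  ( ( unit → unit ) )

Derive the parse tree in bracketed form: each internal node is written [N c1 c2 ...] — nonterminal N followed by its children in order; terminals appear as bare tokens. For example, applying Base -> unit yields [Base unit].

Ty
Base
( Ty )
( Base )
( ( Ty ) )
( ( Base → Ty ) )
( ( unit → Ty ) )
( ( unit → Base ) )
( ( unit → unit ) )

[Ty [Base ( [Ty [Base ( [Ty [Base unit] → [Ty [Base unit]]] )]] )]]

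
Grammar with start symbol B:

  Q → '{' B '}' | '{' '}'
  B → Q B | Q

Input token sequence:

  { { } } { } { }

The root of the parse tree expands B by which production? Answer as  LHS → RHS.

[B [Q { [B [Q { }]] }] [B [Q { }] [B [Q { }]]]]

B → Q B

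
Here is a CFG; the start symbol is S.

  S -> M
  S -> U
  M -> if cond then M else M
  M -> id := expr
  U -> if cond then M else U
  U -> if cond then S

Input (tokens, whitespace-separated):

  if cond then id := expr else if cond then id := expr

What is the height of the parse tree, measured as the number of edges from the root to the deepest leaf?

5

[S [U if cond then [M id := expr] else [U if cond then [S [M id := expr]]]]]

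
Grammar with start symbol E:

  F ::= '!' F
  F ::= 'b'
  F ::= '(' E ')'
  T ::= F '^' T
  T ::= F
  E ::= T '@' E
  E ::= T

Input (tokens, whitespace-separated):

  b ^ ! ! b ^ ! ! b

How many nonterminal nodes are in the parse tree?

11

[E [T [F b] ^ [T [F ! [F ! [F b]]] ^ [T [F ! [F ! [F b]]]]]]]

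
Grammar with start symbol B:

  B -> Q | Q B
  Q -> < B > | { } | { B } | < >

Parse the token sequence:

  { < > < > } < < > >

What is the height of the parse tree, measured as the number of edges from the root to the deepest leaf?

[B [Q { [B [Q < >] [B [Q < >]]] }] [B [Q < [B [Q < >]] >]]]

5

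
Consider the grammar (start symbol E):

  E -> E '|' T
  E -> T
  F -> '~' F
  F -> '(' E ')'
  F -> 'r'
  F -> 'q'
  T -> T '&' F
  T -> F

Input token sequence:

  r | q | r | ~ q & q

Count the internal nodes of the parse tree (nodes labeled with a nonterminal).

15

[E [E [E [E [T [F r]]] | [T [F q]]] | [T [F r]]] | [T [T [F ~ [F q]]] & [F q]]]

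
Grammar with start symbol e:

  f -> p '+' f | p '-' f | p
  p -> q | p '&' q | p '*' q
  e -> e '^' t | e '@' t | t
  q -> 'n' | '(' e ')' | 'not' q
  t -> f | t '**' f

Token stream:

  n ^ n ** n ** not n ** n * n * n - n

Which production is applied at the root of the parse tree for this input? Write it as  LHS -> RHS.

[e [e [t [f [p [q n]]]]] ^ [t [t [t [t [f [p [q n]]]] ** [f [p [q n]]]] ** [f [p [q not [q n]]]]] ** [f [p [p [p [q n]] * [q n]] * [q n]] - [f [p [q n]]]]]]

e -> e '^' t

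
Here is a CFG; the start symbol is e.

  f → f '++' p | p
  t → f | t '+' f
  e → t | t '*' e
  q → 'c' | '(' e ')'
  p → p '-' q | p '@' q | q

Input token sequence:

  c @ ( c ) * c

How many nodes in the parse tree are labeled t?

[e [t [f [p [p [q c]] @ [q ( [e [t [f [p [q c]]]]] )]]]] * [e [t [f [p [q c]]]]]]

3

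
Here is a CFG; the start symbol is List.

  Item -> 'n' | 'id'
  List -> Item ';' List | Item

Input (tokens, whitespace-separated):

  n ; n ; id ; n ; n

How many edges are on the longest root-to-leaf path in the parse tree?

6

[List [Item n] ; [List [Item n] ; [List [Item id] ; [List [Item n] ; [List [Item n]]]]]]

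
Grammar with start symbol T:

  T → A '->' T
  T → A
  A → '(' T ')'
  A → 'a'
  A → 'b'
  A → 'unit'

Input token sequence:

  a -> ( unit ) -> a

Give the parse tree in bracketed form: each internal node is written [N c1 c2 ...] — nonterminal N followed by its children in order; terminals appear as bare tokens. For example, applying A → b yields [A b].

[T [A a] -> [T [A ( [T [A unit]] )] -> [T [A a]]]]

T
A -> T
a -> T
a -> A -> T
a -> ( T ) -> T
a -> ( A ) -> T
a -> ( unit ) -> T
a -> ( unit ) -> A
a -> ( unit ) -> a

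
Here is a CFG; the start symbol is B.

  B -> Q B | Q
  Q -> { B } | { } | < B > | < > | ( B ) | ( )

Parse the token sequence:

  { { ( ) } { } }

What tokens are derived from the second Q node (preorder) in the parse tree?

{ ( ) }

[B [Q { [B [Q { [B [Q ( )]] }] [B [Q { }]]] }]]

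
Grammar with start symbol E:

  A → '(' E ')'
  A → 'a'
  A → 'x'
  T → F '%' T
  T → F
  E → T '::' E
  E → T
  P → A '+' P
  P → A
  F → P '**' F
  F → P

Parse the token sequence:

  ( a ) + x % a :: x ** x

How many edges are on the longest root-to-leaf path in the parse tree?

10

[E [T [F [P [A ( [E [T [F [P [A a]]]]] )] + [P [A x]]]] % [T [F [P [A a]]]]] :: [E [T [F [P [A x]] ** [F [P [A x]]]]]]]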